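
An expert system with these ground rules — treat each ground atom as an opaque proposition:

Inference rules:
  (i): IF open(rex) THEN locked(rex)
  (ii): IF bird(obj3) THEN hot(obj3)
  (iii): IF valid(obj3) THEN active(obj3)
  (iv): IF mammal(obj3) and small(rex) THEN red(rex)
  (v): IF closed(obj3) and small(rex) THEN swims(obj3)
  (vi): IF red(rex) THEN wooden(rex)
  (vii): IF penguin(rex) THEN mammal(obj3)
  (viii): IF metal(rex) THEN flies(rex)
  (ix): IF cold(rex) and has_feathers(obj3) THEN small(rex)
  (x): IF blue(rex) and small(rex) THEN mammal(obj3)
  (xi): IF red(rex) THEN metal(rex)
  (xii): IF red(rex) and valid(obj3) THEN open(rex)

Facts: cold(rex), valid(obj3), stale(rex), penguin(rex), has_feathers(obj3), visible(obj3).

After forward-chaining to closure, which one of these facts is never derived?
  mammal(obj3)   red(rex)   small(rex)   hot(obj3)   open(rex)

Round 1: (iii) [IF valid(obj3) THEN active(obj3)]; (vii) [IF penguin(rex) THEN mammal(obj3)]; (ix) [IF cold(rex) and has_feathers(obj3) THEN small(rex)]. Adds active(obj3), mammal(obj3), small(rex).
Round 2: (iv) [IF mammal(obj3) and small(rex) THEN red(rex)]. Adds red(rex).
Round 3: (vi) [IF red(rex) THEN wooden(rex)]; (xi) [IF red(rex) THEN metal(rex)]; (xii) [IF red(rex) and valid(obj3) THEN open(rex)]. Adds wooden(rex), metal(rex), open(rex).
Round 4: (i) [IF open(rex) THEN locked(rex)]; (viii) [IF metal(rex) THEN flies(rex)]. Adds locked(rex), flies(rex).
Derived: mammal(obj3) (round 1), red(rex) (round 2), small(rex) (round 1), open(rex) (round 3). hot(obj3) never appears in any round.

hot(obj3)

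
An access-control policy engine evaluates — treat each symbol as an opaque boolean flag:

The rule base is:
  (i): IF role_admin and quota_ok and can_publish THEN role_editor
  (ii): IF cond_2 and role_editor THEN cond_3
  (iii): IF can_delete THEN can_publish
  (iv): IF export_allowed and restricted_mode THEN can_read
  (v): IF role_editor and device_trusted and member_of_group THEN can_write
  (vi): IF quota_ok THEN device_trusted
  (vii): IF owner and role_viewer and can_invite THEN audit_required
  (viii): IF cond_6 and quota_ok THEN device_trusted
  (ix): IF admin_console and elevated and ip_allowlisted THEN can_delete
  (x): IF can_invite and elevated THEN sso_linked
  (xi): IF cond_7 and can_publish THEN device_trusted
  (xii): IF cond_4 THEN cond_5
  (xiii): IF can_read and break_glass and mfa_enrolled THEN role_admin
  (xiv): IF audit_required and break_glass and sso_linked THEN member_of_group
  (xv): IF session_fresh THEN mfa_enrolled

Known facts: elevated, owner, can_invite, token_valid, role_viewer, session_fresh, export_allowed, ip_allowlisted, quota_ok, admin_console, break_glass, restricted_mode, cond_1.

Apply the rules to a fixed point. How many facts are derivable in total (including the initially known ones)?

Round 1: (iv) [IF export_allowed and restricted_mode THEN can_read]; (vi) [IF quota_ok THEN device_trusted]; (vii) [IF owner and role_viewer and can_invite THEN audit_required]; (ix) [IF admin_console and elevated and ip_allowlisted THEN can_delete]; (x) [IF can_invite and elevated THEN sso_linked]; (xv) [IF session_fresh THEN mfa_enrolled]. Adds can_read, device_trusted, audit_required, can_delete, sso_linked, mfa_enrolled.
Round 2: (iii) [IF can_delete THEN can_publish]; (xiii) [IF can_read and break_glass and mfa_enrolled THEN role_admin]; (xiv) [IF audit_required and break_glass and sso_linked THEN member_of_group]. Adds can_publish, role_admin, member_of_group.
Round 3: (i) [IF role_admin and quota_ok and can_publish THEN role_editor]. Adds role_editor.
Round 4: (v) [IF role_editor and device_trusted and member_of_group THEN can_write]. Adds can_write.
Closure: {admin_console, audit_required, break_glass, can_delete, can_invite, can_publish, can_read, can_write, cond_1, device_trusted, elevated, export_allowed, ip_allowlisted, member_of_group, mfa_enrolled, owner, quota_ok, restricted_mode, role_admin, role_editor, role_viewer, session_fresh, sso_linked, token_valid} — 24 facts.

24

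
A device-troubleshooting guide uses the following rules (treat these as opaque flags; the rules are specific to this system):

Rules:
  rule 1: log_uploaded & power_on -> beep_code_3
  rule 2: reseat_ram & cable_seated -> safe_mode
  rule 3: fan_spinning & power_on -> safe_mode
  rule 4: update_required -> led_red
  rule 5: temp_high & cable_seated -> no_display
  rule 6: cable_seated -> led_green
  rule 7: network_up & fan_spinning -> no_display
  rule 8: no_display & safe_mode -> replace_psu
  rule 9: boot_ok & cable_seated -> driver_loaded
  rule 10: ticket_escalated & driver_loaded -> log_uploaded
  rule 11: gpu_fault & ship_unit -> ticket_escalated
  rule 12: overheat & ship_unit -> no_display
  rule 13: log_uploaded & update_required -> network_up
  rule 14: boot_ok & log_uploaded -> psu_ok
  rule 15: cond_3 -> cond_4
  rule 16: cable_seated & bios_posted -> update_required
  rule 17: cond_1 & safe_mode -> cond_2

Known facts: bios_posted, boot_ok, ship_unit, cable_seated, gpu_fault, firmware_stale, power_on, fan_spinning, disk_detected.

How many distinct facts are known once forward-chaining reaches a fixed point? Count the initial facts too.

21

[1] rule 3 [fan_spinning & power_on -> safe_mode]; rule 6 [cable_seated -> led_green]; rule 9 [boot_ok & cable_seated -> driver_loaded]; rule 11 [gpu_fault & ship_unit -> ticket_escalated]; rule 16 [cable_seated & bios_posted -> update_required]. ⇒ new: safe_mode, led_green, driver_loaded, ticket_escalated, update_required.
[2] rule 4 [update_required -> led_red]; rule 10 [ticket_escalated & driver_loaded -> log_uploaded]. ⇒ new: led_red, log_uploaded.
[3] rule 1 [log_uploaded & power_on -> beep_code_3]; rule 13 [log_uploaded & update_required -> network_up]; rule 14 [boot_ok & log_uploaded -> psu_ok]. ⇒ new: beep_code_3, network_up, psu_ok.
[4] rule 7 [network_up & fan_spinning -> no_display]. ⇒ new: no_display.
[5] rule 8 [no_display & safe_mode -> replace_psu]. ⇒ new: replace_psu.
Closure: {beep_code_3, bios_posted, boot_ok, cable_seated, disk_detected, driver_loaded, fan_spinning, firmware_stale, gpu_fault, led_green, led_red, log_uploaded, network_up, no_display, power_on, psu_ok, replace_psu, safe_mode, ship_unit, ticket_escalated, update_required} — 21 facts.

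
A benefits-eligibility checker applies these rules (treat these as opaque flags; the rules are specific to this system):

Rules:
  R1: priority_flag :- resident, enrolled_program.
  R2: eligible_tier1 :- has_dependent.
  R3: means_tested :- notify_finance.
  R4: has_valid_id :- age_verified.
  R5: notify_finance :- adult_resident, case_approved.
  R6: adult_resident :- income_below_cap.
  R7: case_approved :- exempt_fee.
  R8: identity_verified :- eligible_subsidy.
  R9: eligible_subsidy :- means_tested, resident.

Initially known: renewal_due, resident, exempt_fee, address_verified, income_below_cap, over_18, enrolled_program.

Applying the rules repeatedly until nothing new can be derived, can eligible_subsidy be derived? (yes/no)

yes

Round 1: R1 [priority_flag :- resident, enrolled_program.]; R6 [adult_resident :- income_below_cap.]; R7 [case_approved :- exempt_fee.]. New: priority_flag, adult_resident, case_approved.
Round 2: R5 [notify_finance :- adult_resident, case_approved.]. New: notify_finance.
Round 3: R3 [means_tested :- notify_finance.]. New: means_tested.
Round 4: R9 [eligible_subsidy :- means_tested, resident.]. New: eligible_subsidy.
Round 5: R8 [identity_verified :- eligible_subsidy.]. New: identity_verified.
eligible_subsidy appears in round 4, so it is derivable.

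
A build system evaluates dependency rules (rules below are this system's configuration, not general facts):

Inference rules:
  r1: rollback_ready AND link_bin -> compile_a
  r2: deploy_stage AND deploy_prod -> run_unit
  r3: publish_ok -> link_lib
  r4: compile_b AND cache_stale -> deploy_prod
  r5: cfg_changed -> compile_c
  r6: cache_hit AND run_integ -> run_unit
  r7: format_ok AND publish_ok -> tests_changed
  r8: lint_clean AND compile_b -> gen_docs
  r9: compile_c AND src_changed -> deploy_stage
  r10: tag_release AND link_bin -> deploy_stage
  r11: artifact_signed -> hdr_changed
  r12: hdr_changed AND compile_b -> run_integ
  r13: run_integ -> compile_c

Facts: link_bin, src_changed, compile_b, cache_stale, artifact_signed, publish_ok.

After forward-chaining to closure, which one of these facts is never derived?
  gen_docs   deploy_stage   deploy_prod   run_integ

gen_docs

[1] r3 [publish_ok -> link_lib]; r4 [compile_b AND cache_stale -> deploy_prod]; r11 [artifact_signed -> hdr_changed]. ⇒ new: link_lib, deploy_prod, hdr_changed.
[2] r12 [hdr_changed AND compile_b -> run_integ]. ⇒ new: run_integ.
[3] r13 [run_integ -> compile_c]. ⇒ new: compile_c.
[4] r9 [compile_c AND src_changed -> deploy_stage]. ⇒ new: deploy_stage.
[5] r2 [deploy_stage AND deploy_prod -> run_unit]. ⇒ new: run_unit.
Derived: run_integ (round 2), deploy_prod (round 1), deploy_stage (round 4). gen_docs never appears in any round.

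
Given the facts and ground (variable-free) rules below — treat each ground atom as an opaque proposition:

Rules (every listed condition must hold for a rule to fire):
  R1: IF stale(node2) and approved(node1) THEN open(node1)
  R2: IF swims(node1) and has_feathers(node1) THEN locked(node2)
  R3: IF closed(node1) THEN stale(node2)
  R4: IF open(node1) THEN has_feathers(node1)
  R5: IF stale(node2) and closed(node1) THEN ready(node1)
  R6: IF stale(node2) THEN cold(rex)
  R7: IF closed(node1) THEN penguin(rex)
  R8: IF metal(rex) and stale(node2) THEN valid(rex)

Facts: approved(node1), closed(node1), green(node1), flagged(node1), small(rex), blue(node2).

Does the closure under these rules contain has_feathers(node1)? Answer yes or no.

Round 1: R3 [IF closed(node1) THEN stale(node2)]; R7 [IF closed(node1) THEN penguin(rex)]. Adds stale(node2), penguin(rex).
Round 2: R1 [IF stale(node2) and approved(node1) THEN open(node1)]; R5 [IF stale(node2) and closed(node1) THEN ready(node1)]; R6 [IF stale(node2) THEN cold(rex)]. Adds open(node1), ready(node1), cold(rex).
Round 3: R4 [IF open(node1) THEN has_feathers(node1)]. Adds has_feathers(node1).
has_feathers(node1) appears in round 3, so it is derivable.

yes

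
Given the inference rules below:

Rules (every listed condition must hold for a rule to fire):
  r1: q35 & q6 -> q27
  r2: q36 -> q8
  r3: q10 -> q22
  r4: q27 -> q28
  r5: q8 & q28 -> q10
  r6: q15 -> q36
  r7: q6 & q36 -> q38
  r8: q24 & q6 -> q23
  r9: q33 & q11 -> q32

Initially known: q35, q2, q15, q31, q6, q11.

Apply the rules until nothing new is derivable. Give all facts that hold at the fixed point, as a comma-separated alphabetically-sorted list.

q10, q11, q15, q2, q22, q27, q28, q31, q35, q36, q38, q6, q8

Round 1: r1 [q35 & q6 -> q27]; r6 [q15 -> q36]. New: q27, q36.
Round 2: r2 [q36 -> q8]; r4 [q27 -> q28]; r7 [q6 & q36 -> q38]. New: q8, q28, q38.
Round 3: r5 [q8 & q28 -> q10]. New: q10.
Round 4: r3 [q10 -> q22]. New: q22.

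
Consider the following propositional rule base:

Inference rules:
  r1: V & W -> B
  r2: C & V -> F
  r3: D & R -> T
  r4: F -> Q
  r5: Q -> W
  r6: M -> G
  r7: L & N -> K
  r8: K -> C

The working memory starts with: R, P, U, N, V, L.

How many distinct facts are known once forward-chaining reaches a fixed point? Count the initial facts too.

Round 1 fires r7, giving K.
Round 2 fires r8, giving C.
Round 3 fires r2, giving F.
Round 4 fires r4, giving Q.
Round 5 fires r5, giving W.
Round 6 fires r1, giving B.
Closure: {B, C, F, K, L, N, P, Q, R, U, V, W} — 12 facts.

12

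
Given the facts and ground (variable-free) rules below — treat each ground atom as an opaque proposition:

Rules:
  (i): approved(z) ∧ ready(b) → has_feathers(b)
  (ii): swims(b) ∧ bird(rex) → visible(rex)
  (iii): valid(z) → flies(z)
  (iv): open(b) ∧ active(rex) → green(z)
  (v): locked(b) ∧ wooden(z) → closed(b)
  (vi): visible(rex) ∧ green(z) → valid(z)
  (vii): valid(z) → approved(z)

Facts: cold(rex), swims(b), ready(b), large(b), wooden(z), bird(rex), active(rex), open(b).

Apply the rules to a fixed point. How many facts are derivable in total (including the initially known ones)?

[1] (ii) [swims(b) ∧ bird(rex) → visible(rex)]; (iv) [open(b) ∧ active(rex) → green(z)]. ⇒ new: visible(rex), green(z).
[2] (vi) [visible(rex) ∧ green(z) → valid(z)]. ⇒ new: valid(z).
[3] (iii) [valid(z) → flies(z)]; (vii) [valid(z) → approved(z)]. ⇒ new: flies(z), approved(z).
[4] (i) [approved(z) ∧ ready(b) → has_feathers(b)]. ⇒ new: has_feathers(b).
Closure: {active(rex), approved(z), bird(rex), cold(rex), flies(z), green(z), has_feathers(b), large(b), open(b), ready(b), swims(b), valid(z), visible(rex), wooden(z)} — 14 facts.

14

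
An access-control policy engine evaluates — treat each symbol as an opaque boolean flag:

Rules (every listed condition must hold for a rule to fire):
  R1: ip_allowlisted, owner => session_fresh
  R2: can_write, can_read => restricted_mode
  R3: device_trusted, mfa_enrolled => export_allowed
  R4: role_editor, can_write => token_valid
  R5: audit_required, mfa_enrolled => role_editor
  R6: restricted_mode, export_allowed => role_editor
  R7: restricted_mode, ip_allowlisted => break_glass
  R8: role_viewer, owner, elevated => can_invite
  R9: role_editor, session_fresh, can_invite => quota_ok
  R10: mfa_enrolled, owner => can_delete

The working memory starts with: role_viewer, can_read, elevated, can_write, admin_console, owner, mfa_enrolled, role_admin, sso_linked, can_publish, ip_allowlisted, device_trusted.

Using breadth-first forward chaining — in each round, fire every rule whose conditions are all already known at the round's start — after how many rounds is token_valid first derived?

3

Round 1 — R1, R2, R3, R8, R10, derive session_fresh, restricted_mode, export_allowed, can_invite, can_delete.
Round 2 — R6, R7, derive role_editor, break_glass.
Round 3 — R4, R9, derive token_valid, quota_ok.
token_valid first appears in round 3.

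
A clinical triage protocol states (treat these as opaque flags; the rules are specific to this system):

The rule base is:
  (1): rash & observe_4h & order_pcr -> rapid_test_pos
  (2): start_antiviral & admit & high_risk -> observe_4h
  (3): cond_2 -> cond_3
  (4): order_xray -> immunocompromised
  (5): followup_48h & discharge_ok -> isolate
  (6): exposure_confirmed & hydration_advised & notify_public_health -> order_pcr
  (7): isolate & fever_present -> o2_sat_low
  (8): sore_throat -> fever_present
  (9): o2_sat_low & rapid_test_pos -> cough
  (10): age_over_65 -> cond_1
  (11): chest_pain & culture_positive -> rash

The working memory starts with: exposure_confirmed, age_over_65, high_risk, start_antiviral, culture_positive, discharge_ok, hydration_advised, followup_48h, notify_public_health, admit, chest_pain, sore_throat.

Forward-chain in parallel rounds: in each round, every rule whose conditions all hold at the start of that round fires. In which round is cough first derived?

Round 1 fires (2), (5), (6), (8), (10), (11), giving observe_4h, isolate, order_pcr, fever_present, cond_1, rash.
Round 2 fires (1), (7), giving rapid_test_pos, o2_sat_low.
Round 3 fires (9), giving cough.
cough first appears in round 3.

3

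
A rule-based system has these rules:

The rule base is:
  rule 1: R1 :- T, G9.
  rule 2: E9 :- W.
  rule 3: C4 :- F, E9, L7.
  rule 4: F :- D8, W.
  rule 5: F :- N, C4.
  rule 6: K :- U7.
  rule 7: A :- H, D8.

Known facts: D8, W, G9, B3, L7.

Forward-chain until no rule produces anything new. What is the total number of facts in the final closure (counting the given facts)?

8

[1] rule 2 [E9 :- W.]; rule 4 [F :- D8, W.]. ⇒ new: E9, F.
[2] rule 3 [C4 :- F, E9, L7.]. ⇒ new: C4.
Closure: {B3, C4, D8, E9, F, G9, L7, W} — 8 facts.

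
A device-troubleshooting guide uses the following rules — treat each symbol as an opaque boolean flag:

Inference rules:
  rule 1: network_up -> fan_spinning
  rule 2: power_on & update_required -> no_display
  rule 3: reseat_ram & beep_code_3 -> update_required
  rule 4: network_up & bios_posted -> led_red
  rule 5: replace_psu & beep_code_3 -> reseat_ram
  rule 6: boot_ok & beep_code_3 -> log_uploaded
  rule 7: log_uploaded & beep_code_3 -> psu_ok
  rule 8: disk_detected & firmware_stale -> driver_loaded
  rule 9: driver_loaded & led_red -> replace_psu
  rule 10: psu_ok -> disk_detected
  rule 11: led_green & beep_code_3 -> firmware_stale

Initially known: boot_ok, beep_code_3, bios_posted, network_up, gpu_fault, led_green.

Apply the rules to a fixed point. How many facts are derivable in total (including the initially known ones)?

16

Round 1: rule 1 [network_up -> fan_spinning]; rule 4 [network_up & bios_posted -> led_red]; rule 6 [boot_ok & beep_code_3 -> log_uploaded]; rule 11 [led_green & beep_code_3 -> firmware_stale]. New: fan_spinning, led_red, log_uploaded, firmware_stale.
Round 2: rule 7 [log_uploaded & beep_code_3 -> psu_ok]. New: psu_ok.
Round 3: rule 10 [psu_ok -> disk_detected]. New: disk_detected.
Round 4: rule 8 [disk_detected & firmware_stale -> driver_loaded]. New: driver_loaded.
Round 5: rule 9 [driver_loaded & led_red -> replace_psu]. New: replace_psu.
Round 6: rule 5 [replace_psu & beep_code_3 -> reseat_ram]. New: reseat_ram.
Round 7: rule 3 [reseat_ram & beep_code_3 -> update_required]. New: update_required.
Closure: {beep_code_3, bios_posted, boot_ok, disk_detected, driver_loaded, fan_spinning, firmware_stale, gpu_fault, led_green, led_red, log_uploaded, network_up, psu_ok, replace_psu, reseat_ram, update_required} — 16 facts.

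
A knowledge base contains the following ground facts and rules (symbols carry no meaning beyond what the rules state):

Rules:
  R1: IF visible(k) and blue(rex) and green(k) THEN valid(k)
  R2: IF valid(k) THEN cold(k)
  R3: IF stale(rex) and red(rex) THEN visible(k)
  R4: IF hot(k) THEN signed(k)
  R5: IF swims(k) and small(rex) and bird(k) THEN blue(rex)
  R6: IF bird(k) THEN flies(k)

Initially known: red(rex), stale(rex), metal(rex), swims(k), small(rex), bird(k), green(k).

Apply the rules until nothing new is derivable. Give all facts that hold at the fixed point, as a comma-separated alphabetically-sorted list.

bird(k), blue(rex), cold(k), flies(k), green(k), metal(rex), red(rex), small(rex), stale(rex), swims(k), valid(k), visible(k)

Round 1: R3 [IF stale(rex) and red(rex) THEN visible(k)]; R5 [IF swims(k) and small(rex) and bird(k) THEN blue(rex)]; R6 [IF bird(k) THEN flies(k)]. New: visible(k), blue(rex), flies(k).
Round 2: R1 [IF visible(k) and blue(rex) and green(k) THEN valid(k)]. New: valid(k).
Round 3: R2 [IF valid(k) THEN cold(k)]. New: cold(k).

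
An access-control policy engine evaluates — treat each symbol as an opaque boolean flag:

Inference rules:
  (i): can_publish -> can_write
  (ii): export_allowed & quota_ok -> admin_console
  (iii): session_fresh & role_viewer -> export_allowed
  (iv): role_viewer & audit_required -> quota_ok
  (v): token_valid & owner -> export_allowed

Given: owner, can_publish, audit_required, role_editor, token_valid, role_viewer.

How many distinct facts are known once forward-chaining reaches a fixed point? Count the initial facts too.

10

Round 1: (i) [can_publish -> can_write]; (iv) [role_viewer & audit_required -> quota_ok]; (v) [token_valid & owner -> export_allowed]. New: can_write, quota_ok, export_allowed.
Round 2: (ii) [export_allowed & quota_ok -> admin_console]. New: admin_console.
Closure: {admin_console, audit_required, can_publish, can_write, export_allowed, owner, quota_ok, role_editor, role_viewer, token_valid} — 10 facts.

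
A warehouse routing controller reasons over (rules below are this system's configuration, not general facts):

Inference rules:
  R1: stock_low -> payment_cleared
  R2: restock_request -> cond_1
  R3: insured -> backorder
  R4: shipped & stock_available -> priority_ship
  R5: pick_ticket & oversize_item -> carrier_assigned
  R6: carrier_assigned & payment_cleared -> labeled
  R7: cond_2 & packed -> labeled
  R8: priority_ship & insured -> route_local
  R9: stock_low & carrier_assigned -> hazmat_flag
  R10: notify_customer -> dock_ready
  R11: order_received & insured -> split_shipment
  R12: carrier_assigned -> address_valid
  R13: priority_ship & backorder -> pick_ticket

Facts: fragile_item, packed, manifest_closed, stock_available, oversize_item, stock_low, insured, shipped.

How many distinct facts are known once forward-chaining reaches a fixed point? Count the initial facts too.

17

Round 1 fires R1, R3, R4, giving payment_cleared, backorder, priority_ship.
Round 2 fires R8, R13, giving route_local, pick_ticket.
Round 3 fires R5, giving carrier_assigned.
Round 4 fires R6, R9, R12, giving labeled, hazmat_flag, address_valid.
Closure: {address_valid, backorder, carrier_assigned, fragile_item, hazmat_flag, insured, labeled, manifest_closed, oversize_item, packed, payment_cleared, pick_ticket, priority_ship, route_local, shipped, stock_available, stock_low} — 17 facts.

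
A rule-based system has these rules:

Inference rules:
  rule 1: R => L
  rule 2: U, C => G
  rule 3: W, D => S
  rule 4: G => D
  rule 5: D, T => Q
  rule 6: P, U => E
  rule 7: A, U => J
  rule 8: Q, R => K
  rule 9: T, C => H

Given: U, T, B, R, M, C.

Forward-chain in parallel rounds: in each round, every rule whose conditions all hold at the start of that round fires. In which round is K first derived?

Round 1: rule 1 [R => L]; rule 2 [U, C => G]; rule 9 [T, C => H]. Adds L, G, H.
Round 2: rule 4 [G => D]. Adds D.
Round 3: rule 5 [D, T => Q]. Adds Q.
Round 4: rule 8 [Q, R => K]. Adds K.
K first appears in round 4.

4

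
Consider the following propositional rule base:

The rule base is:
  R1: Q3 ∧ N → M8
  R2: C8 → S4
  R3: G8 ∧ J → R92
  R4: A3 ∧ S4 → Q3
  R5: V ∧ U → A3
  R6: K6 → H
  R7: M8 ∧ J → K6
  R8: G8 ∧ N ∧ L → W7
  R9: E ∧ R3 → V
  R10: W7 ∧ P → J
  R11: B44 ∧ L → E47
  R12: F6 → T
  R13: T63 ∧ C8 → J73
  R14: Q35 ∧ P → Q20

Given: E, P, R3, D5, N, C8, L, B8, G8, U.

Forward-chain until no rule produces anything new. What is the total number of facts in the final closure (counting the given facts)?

Round 1: R2 [C8 → S4]; R8 [G8 ∧ N ∧ L → W7]; R9 [E ∧ R3 → V]. Adds S4, W7, V.
Round 2: R5 [V ∧ U → A3]; R10 [W7 ∧ P → J]. Adds A3, J.
Round 3: R3 [G8 ∧ J → R92]; R4 [A3 ∧ S4 → Q3]. Adds R92, Q3.
Round 4: R1 [Q3 ∧ N → M8]. Adds M8.
Round 5: R7 [M8 ∧ J → K6]. Adds K6.
Round 6: R6 [K6 → H]. Adds H.
Closure: {A3, B8, C8, D5, E, G8, H, J, K6, L, M8, N, P, Q3, R3, R92, S4, U, V, W7} — 20 facts.

20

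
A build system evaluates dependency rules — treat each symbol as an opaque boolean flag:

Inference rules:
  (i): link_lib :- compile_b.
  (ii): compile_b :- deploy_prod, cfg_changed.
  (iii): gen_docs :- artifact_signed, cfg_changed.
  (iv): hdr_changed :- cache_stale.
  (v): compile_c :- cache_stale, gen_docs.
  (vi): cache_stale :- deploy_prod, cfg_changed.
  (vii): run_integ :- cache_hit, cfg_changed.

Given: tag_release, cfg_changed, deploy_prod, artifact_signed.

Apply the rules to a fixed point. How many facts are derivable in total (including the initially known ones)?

10

Round 1 fires (ii), (iii), (vi), giving compile_b, gen_docs, cache_stale.
Round 2 fires (i), (iv), (v), giving link_lib, hdr_changed, compile_c.
Closure: {artifact_signed, cache_stale, cfg_changed, compile_b, compile_c, deploy_prod, gen_docs, hdr_changed, link_lib, tag_release} — 10 facts.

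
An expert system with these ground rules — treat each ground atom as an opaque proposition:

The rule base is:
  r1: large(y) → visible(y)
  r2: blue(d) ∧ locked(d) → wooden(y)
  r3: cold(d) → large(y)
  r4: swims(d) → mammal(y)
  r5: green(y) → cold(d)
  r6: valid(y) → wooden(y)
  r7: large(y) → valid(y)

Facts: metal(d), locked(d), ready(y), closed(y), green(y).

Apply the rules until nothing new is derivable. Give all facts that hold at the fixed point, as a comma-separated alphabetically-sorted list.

Round 1: r5 [green(y) → cold(d)]. Adds cold(d).
Round 2: r3 [cold(d) → large(y)]. Adds large(y).
Round 3: r1 [large(y) → visible(y)]; r7 [large(y) → valid(y)]. Adds visible(y), valid(y).
Round 4: r6 [valid(y) → wooden(y)]. Adds wooden(y).

closed(y), cold(d), green(y), large(y), locked(d), metal(d), ready(y), valid(y), visible(y), wooden(y)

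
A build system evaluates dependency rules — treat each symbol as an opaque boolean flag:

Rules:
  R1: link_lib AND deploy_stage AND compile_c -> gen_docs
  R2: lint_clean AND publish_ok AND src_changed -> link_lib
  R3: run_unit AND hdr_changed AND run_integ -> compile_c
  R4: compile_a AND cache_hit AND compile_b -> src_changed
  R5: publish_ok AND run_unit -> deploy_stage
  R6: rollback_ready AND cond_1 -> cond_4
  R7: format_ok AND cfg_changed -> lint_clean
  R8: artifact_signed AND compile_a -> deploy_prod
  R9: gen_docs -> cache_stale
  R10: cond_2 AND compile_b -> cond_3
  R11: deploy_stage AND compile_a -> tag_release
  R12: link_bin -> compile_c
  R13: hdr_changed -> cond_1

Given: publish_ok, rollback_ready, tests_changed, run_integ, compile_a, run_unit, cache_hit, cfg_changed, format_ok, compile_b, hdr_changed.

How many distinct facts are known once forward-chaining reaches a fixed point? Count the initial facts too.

21

[1] R3 [run_unit AND hdr_changed AND run_integ -> compile_c]; R4 [compile_a AND cache_hit AND compile_b -> src_changed]; R5 [publish_ok AND run_unit -> deploy_stage]; R7 [format_ok AND cfg_changed -> lint_clean]; R13 [hdr_changed -> cond_1]. ⇒ new: compile_c, src_changed, deploy_stage, lint_clean, cond_1.
[2] R2 [lint_clean AND publish_ok AND src_changed -> link_lib]; R6 [rollback_ready AND cond_1 -> cond_4]; R11 [deploy_stage AND compile_a -> tag_release]. ⇒ new: link_lib, cond_4, tag_release.
[3] R1 [link_lib AND deploy_stage AND compile_c -> gen_docs]. ⇒ new: gen_docs.
[4] R9 [gen_docs -> cache_stale]. ⇒ new: cache_stale.
Closure: {cache_hit, cache_stale, cfg_changed, compile_a, compile_b, compile_c, cond_1, cond_4, deploy_stage, format_ok, gen_docs, hdr_changed, link_lib, lint_clean, publish_ok, rollback_ready, run_integ, run_unit, src_changed, tag_release, tests_changed} — 21 facts.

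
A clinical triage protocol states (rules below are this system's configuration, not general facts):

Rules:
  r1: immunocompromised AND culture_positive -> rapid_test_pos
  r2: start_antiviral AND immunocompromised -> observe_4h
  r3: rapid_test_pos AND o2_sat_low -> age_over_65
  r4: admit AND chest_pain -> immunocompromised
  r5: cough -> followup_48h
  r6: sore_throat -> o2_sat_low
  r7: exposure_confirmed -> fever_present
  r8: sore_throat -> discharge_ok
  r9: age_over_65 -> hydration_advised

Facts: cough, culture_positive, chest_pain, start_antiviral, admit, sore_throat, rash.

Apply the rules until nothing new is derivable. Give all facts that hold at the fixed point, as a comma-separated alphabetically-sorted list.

admit, age_over_65, chest_pain, cough, culture_positive, discharge_ok, followup_48h, hydration_advised, immunocompromised, o2_sat_low, observe_4h, rapid_test_pos, rash, sore_throat, start_antiviral

Round 1 — r4, r5, r6, r8, derive immunocompromised, followup_48h, o2_sat_low, discharge_ok.
Round 2 — r1, r2, derive rapid_test_pos, observe_4h.
Round 3 — r3, derive age_over_65.
Round 4 — r9, derive hydration_advised.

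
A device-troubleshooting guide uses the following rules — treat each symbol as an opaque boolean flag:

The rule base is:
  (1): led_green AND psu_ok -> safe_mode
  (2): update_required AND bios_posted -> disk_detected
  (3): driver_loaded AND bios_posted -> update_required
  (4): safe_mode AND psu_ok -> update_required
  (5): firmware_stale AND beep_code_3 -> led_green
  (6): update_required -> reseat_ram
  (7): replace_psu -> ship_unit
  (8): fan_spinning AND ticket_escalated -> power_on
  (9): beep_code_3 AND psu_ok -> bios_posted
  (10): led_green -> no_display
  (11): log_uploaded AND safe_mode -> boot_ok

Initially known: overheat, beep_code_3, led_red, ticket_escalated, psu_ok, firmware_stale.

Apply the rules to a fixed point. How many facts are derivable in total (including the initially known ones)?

13

Round 1: (5) [firmware_stale AND beep_code_3 -> led_green]; (9) [beep_code_3 AND psu_ok -> bios_posted]. Adds led_green, bios_posted.
Round 2: (1) [led_green AND psu_ok -> safe_mode]; (10) [led_green -> no_display]. Adds safe_mode, no_display.
Round 3: (4) [safe_mode AND psu_ok -> update_required]. Adds update_required.
Round 4: (2) [update_required AND bios_posted -> disk_detected]; (6) [update_required -> reseat_ram]. Adds disk_detected, reseat_ram.
Closure: {beep_code_3, bios_posted, disk_detected, firmware_stale, led_green, led_red, no_display, overheat, psu_ok, reseat_ram, safe_mode, ticket_escalated, update_required} — 13 facts.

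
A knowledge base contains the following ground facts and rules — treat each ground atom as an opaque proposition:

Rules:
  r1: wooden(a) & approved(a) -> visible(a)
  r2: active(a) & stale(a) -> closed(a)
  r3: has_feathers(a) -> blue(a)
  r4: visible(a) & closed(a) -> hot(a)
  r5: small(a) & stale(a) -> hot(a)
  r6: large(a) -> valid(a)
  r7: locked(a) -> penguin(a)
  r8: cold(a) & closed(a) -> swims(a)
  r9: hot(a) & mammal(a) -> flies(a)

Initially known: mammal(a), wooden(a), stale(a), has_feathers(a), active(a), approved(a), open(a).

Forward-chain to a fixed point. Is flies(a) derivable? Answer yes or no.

yes

Round 1 fires r1, r2, r3, giving visible(a), closed(a), blue(a).
Round 2 fires r4, giving hot(a).
Round 3 fires r9, giving flies(a).
flies(a) appears in round 3, so it is derivable.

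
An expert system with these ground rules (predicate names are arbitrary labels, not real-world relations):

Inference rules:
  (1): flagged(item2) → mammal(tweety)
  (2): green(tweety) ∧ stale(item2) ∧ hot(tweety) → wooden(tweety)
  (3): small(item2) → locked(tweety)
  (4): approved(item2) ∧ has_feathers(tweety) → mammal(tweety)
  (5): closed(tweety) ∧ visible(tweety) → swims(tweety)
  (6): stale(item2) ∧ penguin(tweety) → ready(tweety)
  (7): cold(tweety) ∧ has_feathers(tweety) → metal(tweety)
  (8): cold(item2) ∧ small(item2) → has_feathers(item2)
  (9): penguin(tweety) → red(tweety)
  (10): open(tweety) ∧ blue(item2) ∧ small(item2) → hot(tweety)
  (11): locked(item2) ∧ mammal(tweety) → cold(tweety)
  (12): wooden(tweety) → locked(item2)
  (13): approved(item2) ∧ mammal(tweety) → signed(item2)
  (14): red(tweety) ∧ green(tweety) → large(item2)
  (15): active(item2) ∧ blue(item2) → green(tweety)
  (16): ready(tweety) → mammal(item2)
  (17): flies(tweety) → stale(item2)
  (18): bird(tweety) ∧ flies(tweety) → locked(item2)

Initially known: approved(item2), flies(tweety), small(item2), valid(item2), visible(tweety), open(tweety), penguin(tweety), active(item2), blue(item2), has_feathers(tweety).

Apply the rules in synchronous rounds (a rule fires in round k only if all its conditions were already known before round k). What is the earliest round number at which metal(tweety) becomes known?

5

Round 1 fires (3), (4), (9), (10), (15), (17), giving locked(tweety), mammal(tweety), red(tweety), hot(tweety), green(tweety), stale(item2).
Round 2 fires (2), (6), (13), (14), giving wooden(tweety), ready(tweety), signed(item2), large(item2).
Round 3 fires (12), (16), giving locked(item2), mammal(item2).
Round 4 fires (11), giving cold(tweety).
Round 5 fires (7), giving metal(tweety).
metal(tweety) first appears in round 5.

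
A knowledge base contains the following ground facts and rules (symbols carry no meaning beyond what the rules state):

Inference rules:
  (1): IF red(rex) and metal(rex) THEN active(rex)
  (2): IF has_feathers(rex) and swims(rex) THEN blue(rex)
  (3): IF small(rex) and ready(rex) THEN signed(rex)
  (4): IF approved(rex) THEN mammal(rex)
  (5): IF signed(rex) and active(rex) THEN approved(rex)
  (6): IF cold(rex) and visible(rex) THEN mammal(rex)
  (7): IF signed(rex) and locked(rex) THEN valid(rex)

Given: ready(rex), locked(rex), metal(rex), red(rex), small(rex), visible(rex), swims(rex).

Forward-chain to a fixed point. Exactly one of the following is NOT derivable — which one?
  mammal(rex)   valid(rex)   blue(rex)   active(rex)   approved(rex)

Round 1 — (1), (3), derive active(rex), signed(rex).
Round 2 — (5), (7), derive approved(rex), valid(rex).
Round 3 — (4), derive mammal(rex).
Derived: valid(rex) (round 2), active(rex) (round 1), approved(rex) (round 2), mammal(rex) (round 3). blue(rex) never appears in any round.

blue(rex)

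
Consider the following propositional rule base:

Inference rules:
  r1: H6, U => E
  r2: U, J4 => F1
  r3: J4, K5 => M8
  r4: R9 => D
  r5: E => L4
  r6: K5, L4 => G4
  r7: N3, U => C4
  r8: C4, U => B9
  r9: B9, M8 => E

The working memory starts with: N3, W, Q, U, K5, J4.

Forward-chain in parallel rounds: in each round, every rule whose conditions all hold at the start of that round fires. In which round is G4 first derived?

5

Round 1: r2 [U, J4 => F1]; r3 [J4, K5 => M8]; r7 [N3, U => C4]. New: F1, M8, C4.
Round 2: r8 [C4, U => B9]. New: B9.
Round 3: r9 [B9, M8 => E]. New: E.
Round 4: r5 [E => L4]. New: L4.
Round 5: r6 [K5, L4 => G4]. New: G4.
G4 first appears in round 5.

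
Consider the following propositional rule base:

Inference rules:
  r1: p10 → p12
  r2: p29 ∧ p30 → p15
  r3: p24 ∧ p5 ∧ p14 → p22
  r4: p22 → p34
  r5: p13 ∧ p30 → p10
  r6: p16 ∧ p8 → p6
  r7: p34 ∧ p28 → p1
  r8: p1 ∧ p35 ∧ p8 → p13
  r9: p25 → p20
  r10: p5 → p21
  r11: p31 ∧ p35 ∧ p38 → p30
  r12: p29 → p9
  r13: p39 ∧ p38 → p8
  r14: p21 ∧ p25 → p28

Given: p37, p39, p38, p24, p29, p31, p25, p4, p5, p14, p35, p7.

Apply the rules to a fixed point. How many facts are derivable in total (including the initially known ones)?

25

[1] r3 [p24 ∧ p5 ∧ p14 → p22]; r9 [p25 → p20]; r10 [p5 → p21]; r11 [p31 ∧ p35 ∧ p38 → p30]; r12 [p29 → p9]; r13 [p39 ∧ p38 → p8]. ⇒ new: p22, p20, p21, p30, p9, p8.
[2] r2 [p29 ∧ p30 → p15]; r4 [p22 → p34]; r14 [p21 ∧ p25 → p28]. ⇒ new: p15, p34, p28.
[3] r7 [p34 ∧ p28 → p1]. ⇒ new: p1.
[4] r8 [p1 ∧ p35 ∧ p8 → p13]. ⇒ new: p13.
[5] r5 [p13 ∧ p30 → p10]. ⇒ new: p10.
[6] r1 [p10 → p12]. ⇒ new: p12.
Closure: {p1, p10, p12, p13, p14, p15, p20, p21, p22, p24, p25, p28, p29, p30, p31, p34, p35, p37, p38, p39, p4, p5, p7, p8, p9} — 25 facts.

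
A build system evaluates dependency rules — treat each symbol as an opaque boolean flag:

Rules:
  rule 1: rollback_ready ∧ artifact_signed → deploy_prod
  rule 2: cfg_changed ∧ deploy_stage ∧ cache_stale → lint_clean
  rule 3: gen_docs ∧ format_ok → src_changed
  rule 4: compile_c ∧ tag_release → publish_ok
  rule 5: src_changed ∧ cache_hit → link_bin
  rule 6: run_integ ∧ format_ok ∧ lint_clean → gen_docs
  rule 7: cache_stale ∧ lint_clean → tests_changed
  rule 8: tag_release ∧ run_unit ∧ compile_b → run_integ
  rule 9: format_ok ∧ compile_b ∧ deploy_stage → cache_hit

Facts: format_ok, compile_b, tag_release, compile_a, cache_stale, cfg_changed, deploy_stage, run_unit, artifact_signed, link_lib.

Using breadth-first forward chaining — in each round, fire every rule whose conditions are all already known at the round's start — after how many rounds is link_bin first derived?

4

Round 1: rule 2 [cfg_changed ∧ deploy_stage ∧ cache_stale → lint_clean]; rule 8 [tag_release ∧ run_unit ∧ compile_b → run_integ]; rule 9 [format_ok ∧ compile_b ∧ deploy_stage → cache_hit]. Adds lint_clean, run_integ, cache_hit.
Round 2: rule 6 [run_integ ∧ format_ok ∧ lint_clean → gen_docs]; rule 7 [cache_stale ∧ lint_clean → tests_changed]. Adds gen_docs, tests_changed.
Round 3: rule 3 [gen_docs ∧ format_ok → src_changed]. Adds src_changed.
Round 4: rule 5 [src_changed ∧ cache_hit → link_bin]. Adds link_bin.
link_bin first appears in round 4.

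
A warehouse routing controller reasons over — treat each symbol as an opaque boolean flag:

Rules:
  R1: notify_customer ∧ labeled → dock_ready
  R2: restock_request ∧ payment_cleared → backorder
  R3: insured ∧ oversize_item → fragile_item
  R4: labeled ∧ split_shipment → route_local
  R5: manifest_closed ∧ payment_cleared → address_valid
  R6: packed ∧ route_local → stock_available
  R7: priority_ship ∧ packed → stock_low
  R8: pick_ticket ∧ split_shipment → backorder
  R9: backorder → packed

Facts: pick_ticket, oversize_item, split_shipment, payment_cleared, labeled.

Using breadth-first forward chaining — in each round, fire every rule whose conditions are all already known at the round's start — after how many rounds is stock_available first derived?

Round 1: R4 [labeled ∧ split_shipment → route_local]; R8 [pick_ticket ∧ split_shipment → backorder]. Adds route_local, backorder.
Round 2: R9 [backorder → packed]. Adds packed.
Round 3: R6 [packed ∧ route_local → stock_available]. Adds stock_available.
stock_available first appears in round 3.

3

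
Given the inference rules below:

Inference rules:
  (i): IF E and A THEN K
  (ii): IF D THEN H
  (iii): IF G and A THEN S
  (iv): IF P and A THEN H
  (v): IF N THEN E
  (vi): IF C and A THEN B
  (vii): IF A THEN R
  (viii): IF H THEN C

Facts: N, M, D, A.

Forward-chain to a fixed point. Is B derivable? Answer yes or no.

yes

[1] (ii) [IF D THEN H]; (v) [IF N THEN E]; (vii) [IF A THEN R]. ⇒ new: H, E, R.
[2] (i) [IF E and A THEN K]; (viii) [IF H THEN C]. ⇒ new: K, C.
[3] (vi) [IF C and A THEN B]. ⇒ new: B.
B appears in round 3, so it is derivable.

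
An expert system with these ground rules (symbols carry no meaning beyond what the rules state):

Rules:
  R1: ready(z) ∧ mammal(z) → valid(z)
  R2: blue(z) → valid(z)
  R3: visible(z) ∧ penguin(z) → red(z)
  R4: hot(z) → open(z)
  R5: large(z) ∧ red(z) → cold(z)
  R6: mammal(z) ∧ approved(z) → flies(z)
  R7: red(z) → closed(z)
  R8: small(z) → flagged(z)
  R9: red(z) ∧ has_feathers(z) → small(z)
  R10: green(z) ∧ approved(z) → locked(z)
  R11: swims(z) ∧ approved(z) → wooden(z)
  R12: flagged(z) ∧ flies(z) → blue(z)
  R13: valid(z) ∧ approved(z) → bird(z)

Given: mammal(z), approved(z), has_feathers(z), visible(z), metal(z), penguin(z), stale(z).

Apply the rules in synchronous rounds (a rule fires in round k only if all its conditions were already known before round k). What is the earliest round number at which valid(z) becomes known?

5

Round 1: R3 [visible(z) ∧ penguin(z) → red(z)]; R6 [mammal(z) ∧ approved(z) → flies(z)]. New: red(z), flies(z).
Round 2: R7 [red(z) → closed(z)]; R9 [red(z) ∧ has_feathers(z) → small(z)]. New: closed(z), small(z).
Round 3: R8 [small(z) → flagged(z)]. New: flagged(z).
Round 4: R12 [flagged(z) ∧ flies(z) → blue(z)]. New: blue(z).
Round 5: R2 [blue(z) → valid(z)]. New: valid(z).
valid(z) first appears in round 5.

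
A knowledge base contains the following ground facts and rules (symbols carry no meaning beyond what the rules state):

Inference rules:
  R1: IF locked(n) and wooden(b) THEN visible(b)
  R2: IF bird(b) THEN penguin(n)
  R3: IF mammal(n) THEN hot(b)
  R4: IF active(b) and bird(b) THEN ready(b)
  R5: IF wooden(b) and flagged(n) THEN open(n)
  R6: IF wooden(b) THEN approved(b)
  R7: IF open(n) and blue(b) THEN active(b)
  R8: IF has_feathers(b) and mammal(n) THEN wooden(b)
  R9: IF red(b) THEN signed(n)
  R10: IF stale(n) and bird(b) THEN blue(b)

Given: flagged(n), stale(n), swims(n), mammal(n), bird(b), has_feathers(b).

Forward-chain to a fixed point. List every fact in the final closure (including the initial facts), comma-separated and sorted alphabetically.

[1] R2 [IF bird(b) THEN penguin(n)]; R3 [IF mammal(n) THEN hot(b)]; R8 [IF has_feathers(b) and mammal(n) THEN wooden(b)]; R10 [IF stale(n) and bird(b) THEN blue(b)]. ⇒ new: penguin(n), hot(b), wooden(b), blue(b).
[2] R5 [IF wooden(b) and flagged(n) THEN open(n)]; R6 [IF wooden(b) THEN approved(b)]. ⇒ new: open(n), approved(b).
[3] R7 [IF open(n) and blue(b) THEN active(b)]. ⇒ new: active(b).
[4] R4 [IF active(b) and bird(b) THEN ready(b)]. ⇒ new: ready(b).

active(b), approved(b), bird(b), blue(b), flagged(n), has_feathers(b), hot(b), mammal(n), open(n), penguin(n), ready(b), stale(n), swims(n), wooden(b)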